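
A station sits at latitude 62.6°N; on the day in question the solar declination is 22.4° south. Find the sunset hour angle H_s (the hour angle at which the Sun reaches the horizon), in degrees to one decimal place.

cos H_s = −tan(62.6°) · tan(-22.4°) = 0.7952, so H_s = arccos(0.7952) = 37.33°.

37.3°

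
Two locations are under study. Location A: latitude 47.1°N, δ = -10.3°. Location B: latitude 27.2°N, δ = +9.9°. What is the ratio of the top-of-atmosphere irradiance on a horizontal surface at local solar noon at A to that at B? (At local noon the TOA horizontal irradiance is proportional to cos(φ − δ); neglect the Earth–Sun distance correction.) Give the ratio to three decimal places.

0.564

A: cos θ_z = cos(47.1° − (-10.3°)) = 0.5388.
B: cos θ_z = cos(27.2° − (9.9°)) = 0.9548.
Ratio A/B = 0.5388 / 0.9548 = 0.5643.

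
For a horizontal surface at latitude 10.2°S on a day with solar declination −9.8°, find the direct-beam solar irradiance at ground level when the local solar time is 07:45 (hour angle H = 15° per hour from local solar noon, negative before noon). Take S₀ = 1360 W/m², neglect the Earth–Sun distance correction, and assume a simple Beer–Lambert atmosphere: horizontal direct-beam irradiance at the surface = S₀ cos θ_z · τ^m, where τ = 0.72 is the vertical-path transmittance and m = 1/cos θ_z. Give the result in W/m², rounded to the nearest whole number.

Hour angle H = 15° × (7.75 − 12) = -63.75°.
cos θ_z = sin φ sin δ + cos φ cos δ cos H = (-0.1771)(-0.1702) + (0.9842)(0.9854)(0.4423) = 0.4591.
Air mass m = 1/cos θ_z = 1/0.4591 = 2.178; τ^m = 0.72^2.178 = 0.4890.
Surface direct beam = 1360 × 0.4591 × 0.4890 = 305.32 W/m².

305 W/m²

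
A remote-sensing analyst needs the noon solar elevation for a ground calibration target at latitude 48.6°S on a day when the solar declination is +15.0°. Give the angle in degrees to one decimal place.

At local solar noon the hour angle is zero, so the elevation is 90° − |φ − δ| = 90° − |-48.6° − (15.0°)| = 90° − 63.6° = 26.4°.

26.4°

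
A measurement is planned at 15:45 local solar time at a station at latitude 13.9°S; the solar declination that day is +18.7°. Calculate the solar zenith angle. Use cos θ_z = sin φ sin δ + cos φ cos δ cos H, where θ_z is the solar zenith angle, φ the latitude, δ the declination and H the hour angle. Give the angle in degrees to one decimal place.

Hour angle H = 15° × (15.75 − 12) = 56.25°.
cos θ_z = sin φ sin δ + cos φ cos δ cos H = (-0.2402)(0.3206) + (0.9707)(0.9472)(0.5556) = 0.4338.
θ_z = arccos(0.4338) = 64.29°.

64.3°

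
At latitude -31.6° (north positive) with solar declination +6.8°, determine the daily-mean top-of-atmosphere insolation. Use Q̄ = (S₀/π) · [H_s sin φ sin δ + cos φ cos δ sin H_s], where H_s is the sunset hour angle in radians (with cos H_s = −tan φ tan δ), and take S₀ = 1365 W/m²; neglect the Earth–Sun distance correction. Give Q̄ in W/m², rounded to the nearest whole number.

cos H_s = −tan(-31.6°) · tan(6.8°) = 0.0734, so H_s = arccos(0.0734) = 85.79°. In radians, H_s = 1.4973.
H_s sin φ sin δ = 1.4973 × -0.5240 × 0.1184 = -0.0929.
cos φ cos δ sin H_s = 0.8517 × 0.9930 × 0.9973 = 0.8435.
Q̄ = (1365/π) × (-0.0929 + 0.8435) = 434.49 × 0.7506 = 326.13 W/m².

326 W/m²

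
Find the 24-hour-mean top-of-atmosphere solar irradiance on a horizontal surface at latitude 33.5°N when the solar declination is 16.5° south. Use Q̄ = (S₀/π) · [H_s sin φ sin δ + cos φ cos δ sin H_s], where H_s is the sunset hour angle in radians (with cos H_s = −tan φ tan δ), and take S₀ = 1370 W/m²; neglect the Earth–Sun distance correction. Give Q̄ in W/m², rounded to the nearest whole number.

The sunset hour angle satisfies cos H_s = −tan φ tan δ = 0.1961, giving H_s = 78.69°. In radians, H_s = 1.3734.
H_s sin φ sin δ = 1.3734 × 0.5519 × -0.2840 = -0.2153.
cos φ cos δ sin H_s = 0.8339 × 0.9588 × 0.9806 = 0.7840.
Q̄ = (1370/π) × (-0.2153 + 0.7840) = 436.08 × 0.5687 = 248.00 W/m².

248 W/m²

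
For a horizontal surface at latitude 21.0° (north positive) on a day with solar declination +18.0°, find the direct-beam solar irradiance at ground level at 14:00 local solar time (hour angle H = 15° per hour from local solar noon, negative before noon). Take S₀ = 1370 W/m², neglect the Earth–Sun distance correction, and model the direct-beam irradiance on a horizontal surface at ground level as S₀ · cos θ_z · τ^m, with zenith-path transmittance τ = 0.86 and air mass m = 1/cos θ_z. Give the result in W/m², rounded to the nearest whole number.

Hour angle H = 15° × (14 − 12) = 30.00°.
With φ = 21.0°, δ = 18.0°, H = 30.00°: sin φ sin δ = 0.1107, cos φ cos δ cos H = 0.7689, so cos θ_z = 0.8796.
Air mass m = 1/cos θ_z = 1/0.8796 = 1.137; τ^m = 0.86^1.137 = 0.8424.
Surface direct beam = 1370 × 0.8796 × 0.8424 = 1015.14 W/m².

1015 W/m²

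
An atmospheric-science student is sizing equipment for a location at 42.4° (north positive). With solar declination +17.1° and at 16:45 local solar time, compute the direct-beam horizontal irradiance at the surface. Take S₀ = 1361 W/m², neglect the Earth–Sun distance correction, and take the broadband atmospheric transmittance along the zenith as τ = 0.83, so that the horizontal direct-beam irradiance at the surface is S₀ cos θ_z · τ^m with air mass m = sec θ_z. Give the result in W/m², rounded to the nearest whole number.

373 W/m²

Hour angle H = 15° × (16.75 − 12) = 71.25°.
cos θ_z = sin(42.4°) sin(17.1°) + cos(42.4°) cos(17.1°) cos(71.25°) = 0.1983 + 0.2269 = 0.4252.
Air mass m = 1/cos θ_z = 1/0.4252 = 2.352; τ^m = 0.83^2.352 = 0.6452.
Surface direct beam = 1361 × 0.4252 × 0.6452 = 373.38 W/m².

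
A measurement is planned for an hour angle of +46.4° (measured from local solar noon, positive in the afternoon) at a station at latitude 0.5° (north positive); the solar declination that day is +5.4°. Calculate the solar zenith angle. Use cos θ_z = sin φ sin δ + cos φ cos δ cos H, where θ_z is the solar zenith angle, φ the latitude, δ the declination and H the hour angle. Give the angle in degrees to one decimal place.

46.6°

cos θ_z = sin φ sin δ + cos φ cos δ cos H = (0.0087)(0.0941) + (1.0000)(0.9956)(0.6896) = 0.6874.
θ_z = arccos(0.6874) = 46.58°.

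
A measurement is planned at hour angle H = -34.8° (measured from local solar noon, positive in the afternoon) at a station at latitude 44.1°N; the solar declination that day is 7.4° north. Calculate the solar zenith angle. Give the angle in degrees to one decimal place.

47.6°

cos θ_z = sin(44.1°) sin(7.4°) + cos(44.1°) cos(7.4°) cos(-34.80°) = 0.0896 + 0.5848 = 0.6744.
θ_z = arccos(0.6744) = 47.59°.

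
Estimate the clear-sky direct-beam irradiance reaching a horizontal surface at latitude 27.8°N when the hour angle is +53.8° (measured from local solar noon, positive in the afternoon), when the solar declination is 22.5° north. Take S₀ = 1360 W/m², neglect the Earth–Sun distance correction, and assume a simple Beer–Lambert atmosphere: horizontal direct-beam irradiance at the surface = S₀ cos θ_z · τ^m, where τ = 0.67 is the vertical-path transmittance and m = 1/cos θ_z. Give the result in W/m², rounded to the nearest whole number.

491 W/m²

With φ = 27.8°, δ = 22.5°, H = 53.80°: sin φ sin δ = 0.1785, cos φ cos δ cos H = 0.4827, so cos θ_z = 0.6612.
Air mass m = 1/cos θ_z = 1/0.6612 = 1.512; τ^m = 0.67^1.512 = 0.5458.
Surface direct beam = 1360 × 0.6612 × 0.5458 = 490.80 W/m².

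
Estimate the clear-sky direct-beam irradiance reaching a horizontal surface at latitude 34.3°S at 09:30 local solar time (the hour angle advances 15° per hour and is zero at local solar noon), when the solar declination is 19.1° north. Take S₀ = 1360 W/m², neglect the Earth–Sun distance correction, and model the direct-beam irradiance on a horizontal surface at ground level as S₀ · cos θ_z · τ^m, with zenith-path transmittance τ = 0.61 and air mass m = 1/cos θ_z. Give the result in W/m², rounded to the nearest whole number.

190 W/m²

Hour angle H = 15° × (9.5 − 12) = -37.50°.
cos θ_z = sin φ sin δ + cos φ cos δ cos H = (-0.5635)(0.3272) + (0.8261)(0.9449)(0.7934) = 0.4349.
Air mass m = 1/cos θ_z = 1/0.4349 = 2.299; τ^m = 0.61^2.299 = 0.3210.
Surface direct beam = 1360 × 0.4349 × 0.3210 = 189.86 W/m².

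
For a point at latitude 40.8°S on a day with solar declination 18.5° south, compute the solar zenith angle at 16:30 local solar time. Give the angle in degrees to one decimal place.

Hour angle H = 15° × (16.5 − 12) = 67.50°.
cos θ_z = sin(-40.8°) sin(-18.5°) + cos(-40.8°) cos(-18.5°) cos(67.50°) = 0.2073 + 0.2747 = 0.4820.
θ_z = arccos(0.4820) = 61.18°.

61.2°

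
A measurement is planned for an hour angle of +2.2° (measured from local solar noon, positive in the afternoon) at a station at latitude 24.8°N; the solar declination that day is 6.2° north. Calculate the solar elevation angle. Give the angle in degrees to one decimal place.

71.3°

cos θ_z = sin(24.8°) sin(6.2°) + cos(24.8°) cos(6.2°) cos(2.20°) = 0.0453 + 0.9018 = 0.9471.
θ_z = arccos(0.9471) = 18.72°, so the elevation is 90° − 18.72° = 71.28°.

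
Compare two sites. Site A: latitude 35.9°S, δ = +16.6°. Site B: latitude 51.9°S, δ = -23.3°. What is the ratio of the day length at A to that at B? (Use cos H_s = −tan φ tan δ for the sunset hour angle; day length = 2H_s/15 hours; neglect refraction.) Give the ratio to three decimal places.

0.629

A: H_s = arccos(−tan -35.9° · tan 16.6°) = 77.54°, so 2H_s/15 = 10.3387 h.
B: H_s = arccos(−tan -51.9° · tan -23.3°) = 123.32°, so 2H_s/15 = 16.4427 h.
Ratio A/B = 10.3387 / 16.4427 = 0.6288.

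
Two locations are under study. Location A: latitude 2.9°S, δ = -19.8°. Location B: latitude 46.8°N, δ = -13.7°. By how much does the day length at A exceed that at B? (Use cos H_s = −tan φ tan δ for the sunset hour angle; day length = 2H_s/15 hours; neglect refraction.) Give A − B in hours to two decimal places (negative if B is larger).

A: H_s = arccos(−tan -2.9° · tan -19.8°) = 91.05°, so 2H_s/15 = 12.1400 h.
B: H_s = arccos(−tan 46.8° · tan -13.7°) = 74.95°, so 2H_s/15 = 9.9933 h.
A − B = 12.1400 − 9.9933 = 2.1467 h.

+2.15 h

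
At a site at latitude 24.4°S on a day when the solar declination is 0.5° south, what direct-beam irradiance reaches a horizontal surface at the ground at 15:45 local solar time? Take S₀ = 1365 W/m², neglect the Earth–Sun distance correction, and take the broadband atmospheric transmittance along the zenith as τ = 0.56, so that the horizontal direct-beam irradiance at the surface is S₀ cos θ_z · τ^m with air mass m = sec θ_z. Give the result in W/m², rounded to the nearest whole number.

223 W/m²

Hour angle H = 15° × (15.75 − 12) = 56.25°.
cos θ_z = sin φ sin δ + cos φ cos δ cos H = (-0.4131)(-0.0087) + (0.9107)(1.0000)(0.5556) = 0.5096.
Air mass m = 1/cos θ_z = 1/0.5096 = 1.962; τ^m = 0.56^1.962 = 0.3206.
Surface direct beam = 1365 × 0.5096 × 0.3206 = 223.01 W/m².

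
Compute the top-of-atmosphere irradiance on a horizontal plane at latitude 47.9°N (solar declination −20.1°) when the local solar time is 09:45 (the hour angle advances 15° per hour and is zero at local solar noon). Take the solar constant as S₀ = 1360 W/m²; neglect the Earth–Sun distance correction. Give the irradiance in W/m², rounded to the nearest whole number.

365 W/m²

Hour angle H = 15° × (9.75 − 12) = -33.75°.
cos θ_z = sin φ sin δ + cos φ cos δ cos H = (0.7420)(-0.3437) + (0.6704)(0.9391)(0.8315) = 0.2685.
Top-of-atmosphere irradiance = S₀ cos θ_z = 1360 × 0.2685 = 365.16 W/m².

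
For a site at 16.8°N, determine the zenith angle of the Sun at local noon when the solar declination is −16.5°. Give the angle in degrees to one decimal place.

At local solar noon the hour angle is zero, so the zenith angle is |φ − δ| = |16.8° − (-16.5°)| = 33.3°.

33.3°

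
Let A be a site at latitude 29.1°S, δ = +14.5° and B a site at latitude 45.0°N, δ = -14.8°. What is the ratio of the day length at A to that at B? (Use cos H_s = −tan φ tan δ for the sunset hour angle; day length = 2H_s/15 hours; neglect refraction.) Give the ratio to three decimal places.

1.094

A: H_s = arccos(−tan -29.1° · tan 14.5°) = 81.72°, so 2H_s/15 = 10.8960 h.
B: H_s = arccos(−tan 45.0° · tan -14.8°) = 74.68°, so 2H_s/15 = 9.9573 h.
Ratio A/B = 10.8960 / 9.9573 = 1.0943.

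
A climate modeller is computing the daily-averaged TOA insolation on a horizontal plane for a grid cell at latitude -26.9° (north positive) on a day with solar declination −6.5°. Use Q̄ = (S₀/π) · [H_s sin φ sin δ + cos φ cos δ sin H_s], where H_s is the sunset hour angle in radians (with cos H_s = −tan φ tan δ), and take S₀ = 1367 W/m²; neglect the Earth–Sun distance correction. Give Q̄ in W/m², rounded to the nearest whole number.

421 W/m²

The sunset hour angle satisfies cos H_s = −tan φ tan δ = -0.0578, giving H_s = 93.31°. In radians, H_s = 1.6286.
H_s sin φ sin δ = 1.6286 × -0.4524 × -0.1132 = 0.0834.
cos φ cos δ sin H_s = 0.8918 × 0.9936 × 0.9983 = 0.8846.
Q̄ = (1367/π) × (0.0834 + 0.8846) = 435.13 × 0.9680 = 421.21 W/m².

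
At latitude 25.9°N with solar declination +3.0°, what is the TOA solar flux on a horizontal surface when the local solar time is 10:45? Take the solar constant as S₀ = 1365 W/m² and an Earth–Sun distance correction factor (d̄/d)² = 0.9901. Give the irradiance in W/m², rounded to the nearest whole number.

Hour angle H = 15° × (10.75 − 12) = -18.75°.
With φ = 25.9°, δ = 3.0°, H = -18.75°: sin φ sin δ = 0.0229, cos φ cos δ cos H = 0.8507, so cos θ_z = 0.8736.
Top-of-atmosphere irradiance = S₀ (d̄/d)² cos θ_z = 1365 × 0.9901 × 0.8736 = 1180.66 W/m².

1181 W/m²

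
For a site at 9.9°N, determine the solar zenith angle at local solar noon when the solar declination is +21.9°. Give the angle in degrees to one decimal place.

At local solar noon the hour angle is zero, so the zenith angle is |φ − δ| = |9.9° − (21.9°)| = 12.0°.

12.0°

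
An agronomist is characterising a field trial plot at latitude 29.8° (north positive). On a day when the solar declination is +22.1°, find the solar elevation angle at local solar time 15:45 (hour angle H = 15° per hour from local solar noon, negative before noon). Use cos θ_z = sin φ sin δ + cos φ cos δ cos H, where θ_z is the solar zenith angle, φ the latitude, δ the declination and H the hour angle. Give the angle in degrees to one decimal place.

Hour angle H = 15° × (15.75 − 12) = 56.25°.
cos θ_z = sin(29.8°) sin(22.1°) + cos(29.8°) cos(22.1°) cos(56.25°) = 0.1870 + 0.4467 = 0.6337.
θ_z = arccos(0.6337) = 50.68°, so the elevation is 90° − 50.68° = 39.32°.

39.3°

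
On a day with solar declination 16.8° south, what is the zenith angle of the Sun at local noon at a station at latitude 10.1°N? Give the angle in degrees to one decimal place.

26.9°

At local solar noon the hour angle is zero, so the zenith angle is |φ − δ| = |10.1° − (-16.8°)| = 26.9°.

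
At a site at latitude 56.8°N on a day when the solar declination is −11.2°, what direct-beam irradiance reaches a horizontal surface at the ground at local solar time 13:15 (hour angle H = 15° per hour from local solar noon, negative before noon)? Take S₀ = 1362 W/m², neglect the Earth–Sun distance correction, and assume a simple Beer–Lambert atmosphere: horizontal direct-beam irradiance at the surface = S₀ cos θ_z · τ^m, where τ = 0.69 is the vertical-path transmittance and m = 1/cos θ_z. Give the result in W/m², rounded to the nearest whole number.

Hour angle H = 15° × (13.25 − 12) = 18.75°.
cos θ_z = sin(56.8°) sin(-11.2°) + cos(56.8°) cos(-11.2°) cos(18.75°) = -0.1625 + 0.5086 = 0.3461.
Air mass m = 1/cos θ_z = 1/0.3461 = 2.889; τ^m = 0.69^2.889 = 0.3423.
Surface direct beam = 1362 × 0.3461 × 0.3423 = 161.36 W/m².

161 W/m²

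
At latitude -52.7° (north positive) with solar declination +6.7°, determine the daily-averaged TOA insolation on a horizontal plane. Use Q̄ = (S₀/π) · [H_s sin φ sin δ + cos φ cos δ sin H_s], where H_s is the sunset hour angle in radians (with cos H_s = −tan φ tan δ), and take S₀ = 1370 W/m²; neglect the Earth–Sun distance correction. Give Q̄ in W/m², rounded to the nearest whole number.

202 W/m²

cos H_s = −tan(-52.7°) · tan(6.7°) = 0.1542, so H_s = arccos(0.1542) = 81.13°. In radians, H_s = 1.4160.
H_s sin φ sin δ = 1.4160 × -0.7955 × 0.1167 = -0.1315.
cos φ cos δ sin H_s = 0.6060 × 0.9932 × 0.9880 = 0.5947.
Q̄ = (1370/π) × (-0.1315 + 0.5947) = 436.08 × 0.4632 = 201.99 W/m².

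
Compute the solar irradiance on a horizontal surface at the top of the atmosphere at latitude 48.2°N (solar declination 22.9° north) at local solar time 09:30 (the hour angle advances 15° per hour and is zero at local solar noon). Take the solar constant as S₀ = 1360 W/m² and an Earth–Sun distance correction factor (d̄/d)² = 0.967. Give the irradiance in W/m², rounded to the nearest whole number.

Hour angle H = 15° × (9.5 − 12) = -37.50°.
cos θ_z = sin(48.2°) sin(22.9°) + cos(48.2°) cos(22.9°) cos(-37.50°) = 0.2901 + 0.4871 = 0.7772.
Top-of-atmosphere irradiance = S₀ (d̄/d)² cos θ_z = 1360 × 0.967 × 0.7772 = 1022.11 W/m².

1022 W/m²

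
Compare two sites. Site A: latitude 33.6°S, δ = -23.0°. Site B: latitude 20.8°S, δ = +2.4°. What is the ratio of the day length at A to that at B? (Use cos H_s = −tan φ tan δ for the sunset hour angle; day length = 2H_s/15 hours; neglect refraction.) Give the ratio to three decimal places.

1.194

A: H_s = arccos(−tan -33.6° · tan -23.0°) = 106.38°, so 2H_s/15 = 14.1840 h.
B: H_s = arccos(−tan -20.8° · tan 2.4°) = 89.09°, so 2H_s/15 = 11.8787 h.
Ratio A/B = 14.1840 / 11.8787 = 1.1941.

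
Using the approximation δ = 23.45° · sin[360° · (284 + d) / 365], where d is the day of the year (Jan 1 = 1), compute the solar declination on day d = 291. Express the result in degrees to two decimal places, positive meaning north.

-10.69°

360 × (284 + 291) / 365 = 567.123°; sin(567.123°) = -0.4559.
δ = 23.45 × -0.4559 = -10.691° ≈ -10.69°.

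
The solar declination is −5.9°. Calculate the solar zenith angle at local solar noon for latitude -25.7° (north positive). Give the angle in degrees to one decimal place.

19.8°

At local solar noon the hour angle is zero, so the zenith angle is |φ − δ| = |-25.7° − (-5.9°)| = 19.8°.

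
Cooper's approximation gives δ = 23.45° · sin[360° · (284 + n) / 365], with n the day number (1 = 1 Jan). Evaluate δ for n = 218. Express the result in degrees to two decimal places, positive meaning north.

+16.55°

360 × (284 + 218) / 365 = 495.123°; sin(495.123°) = 0.7056.
δ = 23.45 × 0.7056 = 16.546° ≈ +16.55°.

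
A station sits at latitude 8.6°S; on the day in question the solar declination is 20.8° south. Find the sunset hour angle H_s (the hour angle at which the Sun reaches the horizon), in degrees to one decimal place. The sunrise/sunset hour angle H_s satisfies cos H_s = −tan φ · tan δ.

93.3°

−tan φ tan δ = −(-0.1512)(-0.3799) = -0.0574; H_s = arccos(-0.0574) = 93.29°.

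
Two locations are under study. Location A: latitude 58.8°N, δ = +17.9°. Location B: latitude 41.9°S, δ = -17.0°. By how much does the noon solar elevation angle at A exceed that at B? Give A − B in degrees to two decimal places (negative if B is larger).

A: 90° − |58.8 − (17.9)| = 49.10°.
B: 90° − |-41.9 − (-17.0)| = 65.10°.
A − B = 49.10 − 65.10 = -16.00°.

-16.00°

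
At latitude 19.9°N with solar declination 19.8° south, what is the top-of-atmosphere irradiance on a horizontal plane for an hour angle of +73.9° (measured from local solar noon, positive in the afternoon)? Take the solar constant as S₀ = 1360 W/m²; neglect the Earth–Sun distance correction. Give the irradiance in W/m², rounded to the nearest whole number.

cos θ_z = sin(19.9°) sin(-19.8°) + cos(19.9°) cos(-19.8°) cos(73.90°) = -0.1153 + 0.2453 = 0.1300.
Top-of-atmosphere irradiance = S₀ cos θ_z = 1360 × 0.1300 = 176.80 W/m².

177 W/m²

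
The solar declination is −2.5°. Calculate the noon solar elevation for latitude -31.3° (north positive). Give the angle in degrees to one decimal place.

At local solar noon the hour angle is zero, so the elevation is 90° − |φ − δ| = 90° − |-31.3° − (-2.5°)| = 90° − 28.8° = 61.2°.

61.2°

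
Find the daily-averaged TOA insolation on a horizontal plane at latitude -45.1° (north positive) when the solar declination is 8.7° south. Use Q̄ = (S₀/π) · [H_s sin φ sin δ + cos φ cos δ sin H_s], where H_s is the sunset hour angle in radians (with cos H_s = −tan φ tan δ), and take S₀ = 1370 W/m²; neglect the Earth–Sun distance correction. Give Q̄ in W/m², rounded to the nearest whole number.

cos H_s = −tan(-45.1°) · tan(-8.7°) = -0.1536, so H_s = arccos(-0.1536) = 98.84°. In radians, H_s = 1.7251.
H_s sin φ sin δ = 1.7251 × -0.7083 × -0.1513 = 0.1849.
cos φ cos δ sin H_s = 0.7059 × 0.9885 × 0.9881 = 0.6895.
Q̄ = (1370/π) × (0.1849 + 0.6895) = 436.08 × 0.8744 = 381.31 W/m².

381 W/m²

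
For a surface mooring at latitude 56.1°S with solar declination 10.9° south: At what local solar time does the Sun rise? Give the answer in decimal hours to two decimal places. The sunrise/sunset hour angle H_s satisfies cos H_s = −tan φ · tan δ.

4.89 h

The sunset hour angle satisfies cos H_s = −tan φ tan δ = -0.2866, giving H_s = 106.65°.
Sunrise is at 12 − H_s/15 = 12 − 7.110 = 4.890 h local solar time.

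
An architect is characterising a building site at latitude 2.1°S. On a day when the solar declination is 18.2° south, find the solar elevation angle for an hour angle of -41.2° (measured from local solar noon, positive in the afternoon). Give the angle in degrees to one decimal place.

cos θ_z = sin φ sin δ + cos φ cos δ cos H = (-0.0366)(-0.3123) + (0.9993)(0.9500)(0.7524) = 0.7257.
θ_z = arccos(0.7257) = 43.47°, so the elevation is 90° − 43.47° = 46.53°.

46.5°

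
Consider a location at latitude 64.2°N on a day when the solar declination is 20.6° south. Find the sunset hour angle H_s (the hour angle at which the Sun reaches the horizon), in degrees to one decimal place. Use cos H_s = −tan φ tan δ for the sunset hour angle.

39.0°

−tan φ tan δ = −(2.0686)(-0.3759) = 0.7776; H_s = arccos(0.7776) = 38.96°.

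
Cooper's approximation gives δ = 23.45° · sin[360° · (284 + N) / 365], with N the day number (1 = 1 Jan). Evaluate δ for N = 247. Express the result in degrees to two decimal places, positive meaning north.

360 × (284 + 247) / 365 = 523.726°; sin(523.726°) = 0.2802.
δ = 23.45 × 0.2802 = 6.571° ≈ +6.57°.

+6.57°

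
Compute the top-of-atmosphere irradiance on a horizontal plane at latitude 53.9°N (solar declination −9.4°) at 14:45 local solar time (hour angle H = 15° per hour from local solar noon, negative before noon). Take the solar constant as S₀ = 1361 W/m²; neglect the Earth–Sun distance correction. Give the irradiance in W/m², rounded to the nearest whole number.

Hour angle H = 15° × (14.75 − 12) = 41.25°.
cos θ_z = sin(53.9°) sin(-9.4°) + cos(53.9°) cos(-9.4°) cos(41.25°) = -0.1320 + 0.4370 = 0.3050.
Top-of-atmosphere irradiance = S₀ cos θ_z = 1361 × 0.3050 = 415.11 W/m².

415 W/m²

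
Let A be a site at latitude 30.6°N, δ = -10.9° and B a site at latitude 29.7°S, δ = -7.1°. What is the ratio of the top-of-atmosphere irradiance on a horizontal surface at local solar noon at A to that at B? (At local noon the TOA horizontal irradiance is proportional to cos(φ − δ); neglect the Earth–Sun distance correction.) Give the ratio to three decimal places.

A: cos θ_z = cos(30.6° − (-10.9°)) = 0.7490.
B: cos θ_z = cos(-29.7° − (-7.1°)) = 0.9232.
Ratio A/B = 0.7490 / 0.9232 = 0.8113.

0.811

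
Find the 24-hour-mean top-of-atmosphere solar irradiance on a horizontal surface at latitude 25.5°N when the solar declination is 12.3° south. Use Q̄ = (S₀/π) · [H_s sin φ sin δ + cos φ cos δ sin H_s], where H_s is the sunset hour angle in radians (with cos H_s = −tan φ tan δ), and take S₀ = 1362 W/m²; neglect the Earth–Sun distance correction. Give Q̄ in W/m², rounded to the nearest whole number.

322 W/m²

−tan φ tan δ = −(0.4770)(-0.2180) = 0.1040; H_s = arccos(0.1040) = 84.03°. In radians, H_s = 1.4666.
H_s sin φ sin δ = 1.4666 × 0.4305 × -0.2130 = -0.1345.
cos φ cos δ sin H_s = 0.9026 × 0.9770 × 0.9946 = 0.8771.
Q̄ = (1362/π) × (-0.1345 + 0.8771) = 433.54 × 0.7426 = 321.95 W/m².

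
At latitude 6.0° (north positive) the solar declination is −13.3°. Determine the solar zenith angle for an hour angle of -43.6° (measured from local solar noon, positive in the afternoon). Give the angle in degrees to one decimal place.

47.4°

With φ = 6.0°, δ = -13.3°, H = -43.60°: sin φ sin δ = -0.0240, cos φ cos δ cos H = 0.7009, so cos θ_z = 0.6769.
θ_z = arccos(0.6769) = 47.40°.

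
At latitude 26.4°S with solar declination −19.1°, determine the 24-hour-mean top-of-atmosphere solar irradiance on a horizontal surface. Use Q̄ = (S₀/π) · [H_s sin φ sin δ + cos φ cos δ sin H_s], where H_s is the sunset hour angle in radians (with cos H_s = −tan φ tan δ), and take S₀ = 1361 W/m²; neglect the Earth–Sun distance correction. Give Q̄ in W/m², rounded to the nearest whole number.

471 W/m²

cos H_s = −tan(-26.4°) · tan(-19.1°) = -0.1719, so H_s = arccos(-0.1719) = 99.90°. In radians, H_s = 1.7436.
H_s sin φ sin δ = 1.7436 × -0.4446 × -0.3272 = 0.2536.
cos φ cos δ sin H_s = 0.8957 × 0.9449 × 0.9851 = 0.8337.
Q̄ = (1361/π) × (0.2536 + 0.8337) = 433.22 × 1.0873 = 471.04 W/m².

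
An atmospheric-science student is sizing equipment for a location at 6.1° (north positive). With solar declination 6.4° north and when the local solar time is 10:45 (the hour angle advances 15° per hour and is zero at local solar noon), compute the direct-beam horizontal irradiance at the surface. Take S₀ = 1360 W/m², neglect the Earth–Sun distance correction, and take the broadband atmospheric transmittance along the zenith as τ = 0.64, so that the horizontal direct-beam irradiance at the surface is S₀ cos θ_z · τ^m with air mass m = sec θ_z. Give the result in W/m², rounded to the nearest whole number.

Hour angle H = 15° × (10.75 − 12) = -18.75°.
With φ = 6.1°, δ = 6.4°, H = -18.75°: sin φ sin δ = 0.0118, cos φ cos δ cos H = 0.9357, so cos θ_z = 0.9475.
Air mass m = 1/cos θ_z = 1/0.9475 = 1.055; τ^m = 0.64^1.055 = 0.6245.
Surface direct beam = 1360 × 0.9475 × 0.6245 = 804.73 W/m².

805 W/m²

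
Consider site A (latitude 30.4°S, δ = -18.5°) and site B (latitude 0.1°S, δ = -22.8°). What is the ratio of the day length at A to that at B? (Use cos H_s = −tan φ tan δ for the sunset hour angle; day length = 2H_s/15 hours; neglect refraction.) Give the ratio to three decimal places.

1.125

A: H_s = arccos(−tan -30.4° · tan -18.5°) = 101.32°, so 2H_s/15 = 13.5093 h.
B: H_s = arccos(−tan -0.1° · tan -22.8°) = 90.04°, so 2H_s/15 = 12.0053 h.
Ratio A/B = 13.5093 / 12.0053 = 1.1253.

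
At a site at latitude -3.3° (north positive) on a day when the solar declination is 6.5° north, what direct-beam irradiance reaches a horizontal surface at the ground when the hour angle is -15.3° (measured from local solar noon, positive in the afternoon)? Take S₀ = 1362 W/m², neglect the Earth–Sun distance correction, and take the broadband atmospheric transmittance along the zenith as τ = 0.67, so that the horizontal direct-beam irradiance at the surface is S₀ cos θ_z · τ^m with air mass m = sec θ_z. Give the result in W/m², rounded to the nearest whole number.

cos θ_z = sin(-3.3°) sin(6.5°) + cos(-3.3°) cos(6.5°) cos(-15.30°) = -0.0065 + 0.9568 = 0.9503.
Air mass m = 1/cos θ_z = 1/0.9503 = 1.052; τ^m = 0.67^1.052 = 0.6562.
Surface direct beam = 1362 × 0.9503 × 0.6562 = 849.33 W/m².

849 W/m²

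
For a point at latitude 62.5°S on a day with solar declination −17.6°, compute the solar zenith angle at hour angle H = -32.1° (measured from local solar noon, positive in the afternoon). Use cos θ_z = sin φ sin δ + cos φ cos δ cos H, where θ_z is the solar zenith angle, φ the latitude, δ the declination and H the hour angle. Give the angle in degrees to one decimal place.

With φ = -62.5°, δ = -17.6°, H = -32.10°: sin φ sin δ = 0.2682, cos φ cos δ cos H = 0.3728, so cos θ_z = 0.6410.
θ_z = arccos(0.6410) = 50.13°.

50.1°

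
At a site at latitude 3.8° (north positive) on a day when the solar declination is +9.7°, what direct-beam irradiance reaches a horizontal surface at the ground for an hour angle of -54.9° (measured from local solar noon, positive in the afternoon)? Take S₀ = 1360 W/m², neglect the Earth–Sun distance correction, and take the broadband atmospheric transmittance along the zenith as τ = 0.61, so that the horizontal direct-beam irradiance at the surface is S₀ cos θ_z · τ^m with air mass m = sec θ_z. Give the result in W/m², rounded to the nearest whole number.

333 W/m²

cos θ_z = sin φ sin δ + cos φ cos δ cos H = (0.0663)(0.1685) + (0.9978)(0.9857)(0.5750) = 0.5767.
Air mass m = 1/cos θ_z = 1/0.5767 = 1.734; τ^m = 0.61^1.734 = 0.4244.
Surface direct beam = 1360 × 0.5767 × 0.4244 = 332.86 W/m².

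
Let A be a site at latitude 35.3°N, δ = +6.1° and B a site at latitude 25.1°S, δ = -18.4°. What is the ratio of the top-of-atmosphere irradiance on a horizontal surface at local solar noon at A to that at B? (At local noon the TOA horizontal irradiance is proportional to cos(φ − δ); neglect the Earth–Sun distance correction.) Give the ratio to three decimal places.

0.879

A: cos θ_z = cos(35.3° − (6.1°)) = 0.8729.
B: cos θ_z = cos(-25.1° − (-18.4°)) = 0.9932.
Ratio A/B = 0.8729 / 0.9932 = 0.8789.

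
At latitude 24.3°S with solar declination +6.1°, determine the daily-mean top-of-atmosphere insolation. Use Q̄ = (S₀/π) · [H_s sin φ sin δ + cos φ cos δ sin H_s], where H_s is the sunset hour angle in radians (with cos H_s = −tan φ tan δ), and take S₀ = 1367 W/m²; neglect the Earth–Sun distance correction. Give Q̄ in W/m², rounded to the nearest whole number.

365 W/m²

−tan φ tan δ = −(-0.4515)(0.1069) = 0.0483; H_s = arccos(0.0483) = 87.23°. In radians, H_s = 1.5225.
H_s sin φ sin δ = 1.5225 × -0.4115 × 0.1063 = -0.0666.
cos φ cos δ sin H_s = 0.9114 × 0.9943 × 0.9988 = 0.9051.
Q̄ = (1367/π) × (-0.0666 + 0.9051) = 435.13 × 0.8385 = 364.86 W/m².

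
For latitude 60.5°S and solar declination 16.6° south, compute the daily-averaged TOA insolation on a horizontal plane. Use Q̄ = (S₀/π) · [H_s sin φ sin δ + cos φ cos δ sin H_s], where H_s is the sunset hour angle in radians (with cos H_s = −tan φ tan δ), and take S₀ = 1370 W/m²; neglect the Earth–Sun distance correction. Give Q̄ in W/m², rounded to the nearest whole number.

−tan φ tan δ = −(-1.7675)(-0.2981) = -0.5269; H_s = arccos(-0.5269) = 121.80°. In radians, H_s = 2.1258.
H_s sin φ sin δ = 2.1258 × -0.8704 × -0.2857 = 0.5286.
cos φ cos δ sin H_s = 0.4924 × 0.9583 × 0.8499 = 0.4010.
Q̄ = (1370/π) × (0.5286 + 0.4010) = 436.08 × 0.9296 = 405.38 W/m².

405 W/m²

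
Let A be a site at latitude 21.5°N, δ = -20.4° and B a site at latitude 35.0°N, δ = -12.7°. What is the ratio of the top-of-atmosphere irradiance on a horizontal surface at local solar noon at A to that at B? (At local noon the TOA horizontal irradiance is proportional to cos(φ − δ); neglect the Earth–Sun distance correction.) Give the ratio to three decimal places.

A: cos θ_z = cos(21.5° − (-20.4°)) = 0.7443.
B: cos θ_z = cos(35.0° − (-12.7°)) = 0.6730.
Ratio A/B = 0.7443 / 0.6730 = 1.1059.

1.106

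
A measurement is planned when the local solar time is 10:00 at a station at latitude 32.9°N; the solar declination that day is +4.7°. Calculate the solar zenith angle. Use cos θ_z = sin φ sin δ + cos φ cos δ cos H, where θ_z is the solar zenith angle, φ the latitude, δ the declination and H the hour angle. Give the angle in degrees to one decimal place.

39.7°

Hour angle H = 15° × (10 − 12) = -30.00°.
cos θ_z = sin(32.9°) sin(4.7°) + cos(32.9°) cos(4.7°) cos(-30.00°) = 0.0445 + 0.7247 = 0.7692.
θ_z = arccos(0.7692) = 39.72°.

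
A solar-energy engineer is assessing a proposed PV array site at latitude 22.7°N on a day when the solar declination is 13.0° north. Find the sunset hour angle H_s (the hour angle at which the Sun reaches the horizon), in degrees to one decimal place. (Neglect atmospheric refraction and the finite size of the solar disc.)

The sunset hour angle satisfies cos H_s = −tan φ tan δ = -0.0966, giving H_s = 95.54°.

95.5°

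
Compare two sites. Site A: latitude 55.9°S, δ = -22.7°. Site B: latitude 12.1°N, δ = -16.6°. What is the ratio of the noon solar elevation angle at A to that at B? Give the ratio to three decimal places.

0.927

A: 90° − |-55.9 − (-22.7)| = 56.80°.
B: 90° − |12.1 − (-16.6)| = 61.30°.
Ratio A/B = 56.8000 / 61.3000 = 0.9266.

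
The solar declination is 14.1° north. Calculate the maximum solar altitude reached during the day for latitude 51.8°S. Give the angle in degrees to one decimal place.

24.1°

At local solar noon the hour angle is zero, so the elevation is 90° − |φ − δ| = 90° − |-51.8° − (14.1°)| = 90° − 65.9° = 24.1°.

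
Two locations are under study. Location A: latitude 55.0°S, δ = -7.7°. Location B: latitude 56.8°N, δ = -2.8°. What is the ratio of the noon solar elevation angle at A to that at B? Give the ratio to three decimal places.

1.405

A: 90° − |-55.0 − (-7.7)| = 42.70°.
B: 90° − |56.8 − (-2.8)| = 30.40°.
Ratio A/B = 42.7000 / 30.4000 = 1.4046.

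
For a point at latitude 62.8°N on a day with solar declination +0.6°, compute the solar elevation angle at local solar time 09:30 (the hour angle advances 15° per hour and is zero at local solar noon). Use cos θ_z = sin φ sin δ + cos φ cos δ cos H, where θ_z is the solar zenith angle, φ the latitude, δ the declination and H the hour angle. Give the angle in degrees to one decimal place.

Hour angle H = 15° × (9.5 − 12) = -37.50°.
cos θ_z = sin(62.8°) sin(0.6°) + cos(62.8°) cos(0.6°) cos(-37.50°) = 0.0093 + 0.3626 = 0.3719.
θ_z = arccos(0.3719) = 68.17°, so the elevation is 90° − 68.17° = 21.83°.

21.8°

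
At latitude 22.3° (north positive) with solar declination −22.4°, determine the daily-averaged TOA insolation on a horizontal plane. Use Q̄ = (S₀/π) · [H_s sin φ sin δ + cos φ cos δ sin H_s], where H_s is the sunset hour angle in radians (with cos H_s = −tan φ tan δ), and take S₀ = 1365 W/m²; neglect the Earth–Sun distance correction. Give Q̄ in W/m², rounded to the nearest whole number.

cos H_s = −tan(22.3°) · tan(-22.4°) = 0.1690, so H_s = arccos(0.1690) = 80.27°. In radians, H_s = 1.4010.
H_s sin φ sin δ = 1.4010 × 0.3795 × -0.3811 = -0.2026.
cos φ cos δ sin H_s = 0.9252 × 0.9245 × 0.9856 = 0.8430.
Q̄ = (1365/π) × (-0.2026 + 0.8430) = 434.49 × 0.6404 = 278.25 W/m².

278 W/m²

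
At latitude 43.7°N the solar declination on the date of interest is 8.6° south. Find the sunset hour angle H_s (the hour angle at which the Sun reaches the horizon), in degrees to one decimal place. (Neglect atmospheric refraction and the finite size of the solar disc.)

The sunset hour angle satisfies cos H_s = −tan φ tan δ = 0.1445, giving H_s = 81.69°.

81.7°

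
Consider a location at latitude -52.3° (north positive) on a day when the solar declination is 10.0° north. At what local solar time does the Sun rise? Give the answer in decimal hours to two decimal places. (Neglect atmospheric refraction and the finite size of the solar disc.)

−tan φ tan δ = −(-1.2938)(0.1763) = 0.2281; H_s = arccos(0.2281) = 76.81°.
Sunrise is at 12 − H_s/15 = 12 − 5.121 = 6.879 h local solar time.

6.88 h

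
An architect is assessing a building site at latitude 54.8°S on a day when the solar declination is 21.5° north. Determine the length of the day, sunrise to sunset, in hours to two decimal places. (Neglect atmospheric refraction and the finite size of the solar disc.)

The sunset hour angle satisfies cos H_s = −tan φ tan δ = 0.5584, giving H_s = 56.05°.
Day length = 2 H_s / 15° h⁻¹ = 112.10° / 15 = 7.473 h.

7.47 hours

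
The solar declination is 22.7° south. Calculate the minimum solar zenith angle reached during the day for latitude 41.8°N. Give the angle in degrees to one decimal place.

At local solar noon the hour angle is zero, so the zenith angle is |φ − δ| = |41.8° − (-22.7°)| = 64.5°.

64.5°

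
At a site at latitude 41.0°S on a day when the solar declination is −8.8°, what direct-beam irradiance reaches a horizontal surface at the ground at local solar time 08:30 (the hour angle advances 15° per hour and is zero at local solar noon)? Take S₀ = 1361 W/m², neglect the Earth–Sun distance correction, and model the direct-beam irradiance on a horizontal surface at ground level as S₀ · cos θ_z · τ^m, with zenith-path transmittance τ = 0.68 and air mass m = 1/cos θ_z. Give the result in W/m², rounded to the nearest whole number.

376 W/m²

Hour angle H = 15° × (8.5 − 12) = -52.50°.
cos θ_z = sin(-41.0°) sin(-8.8°) + cos(-41.0°) cos(-8.8°) cos(-52.50°) = 0.1004 + 0.4540 = 0.5544.
Air mass m = 1/cos θ_z = 1/0.5544 = 1.804; τ^m = 0.68^1.804 = 0.4987.
Surface direct beam = 1361 × 0.5544 × 0.4987 = 376.29 W/m².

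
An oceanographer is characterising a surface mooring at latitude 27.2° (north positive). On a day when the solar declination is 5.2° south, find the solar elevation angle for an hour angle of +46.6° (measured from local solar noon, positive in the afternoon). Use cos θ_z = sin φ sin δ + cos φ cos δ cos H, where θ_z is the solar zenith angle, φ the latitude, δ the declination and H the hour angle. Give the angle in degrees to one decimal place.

34.6°

cos θ_z = sin φ sin δ + cos φ cos δ cos H = (0.4571)(-0.0906) + (0.8894)(0.9959)(0.6871) = 0.5672.
θ_z = arccos(0.5672) = 55.44°, so the elevation is 90° − 55.44° = 34.56°.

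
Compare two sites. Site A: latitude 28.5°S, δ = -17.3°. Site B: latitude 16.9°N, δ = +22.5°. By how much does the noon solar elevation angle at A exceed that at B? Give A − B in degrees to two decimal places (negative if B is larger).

-5.60°

A: 90° − |-28.5 − (-17.3)| = 78.80°.
B: 90° − |16.9 − (22.5)| = 84.40°.
A − B = 78.80 − 84.40 = -5.60°.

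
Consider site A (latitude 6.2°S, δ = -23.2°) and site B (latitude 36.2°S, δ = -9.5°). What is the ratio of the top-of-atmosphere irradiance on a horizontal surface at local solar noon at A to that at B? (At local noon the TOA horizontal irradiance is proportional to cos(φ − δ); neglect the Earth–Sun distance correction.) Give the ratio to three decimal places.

A: cos θ_z = cos(-6.2° − (-23.2°)) = 0.9563.
B: cos θ_z = cos(-36.2° − (-9.5°)) = 0.8934.
Ratio A/B = 0.9563 / 0.8934 = 1.0704.

1.070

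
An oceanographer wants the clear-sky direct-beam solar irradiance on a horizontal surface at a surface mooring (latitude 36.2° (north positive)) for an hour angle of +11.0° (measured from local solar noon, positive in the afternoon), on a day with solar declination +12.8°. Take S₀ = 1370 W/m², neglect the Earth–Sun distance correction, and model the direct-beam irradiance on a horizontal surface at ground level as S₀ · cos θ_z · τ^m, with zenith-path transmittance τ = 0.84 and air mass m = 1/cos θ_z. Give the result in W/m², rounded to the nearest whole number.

1020 W/m²

cos θ_z = sin φ sin δ + cos φ cos δ cos H = (0.5906)(0.2215) + (0.8070)(0.9751)(0.9816) = 0.9032.
Air mass m = 1/cos θ_z = 1/0.9032 = 1.107; τ^m = 0.84^1.107 = 0.8245.
Surface direct beam = 1370 × 0.9032 × 0.8245 = 1020.22 W/m².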